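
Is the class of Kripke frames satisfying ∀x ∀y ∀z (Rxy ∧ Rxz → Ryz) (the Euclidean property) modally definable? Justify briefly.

Definable; ◇r → □◇r defines it

This is a Sahlqvist condition; the 5 axiom ◇r → □◇r defines it.
Suppose ◇r→□◇r is valid. Take Rxy, Rxz and set V(r)={y}. Then ◇r at x, so □◇r at x, so ◇r at z, so some w with Rzw has r; w=y, i.e. Rzy. By symmetry of the argument, Ryz.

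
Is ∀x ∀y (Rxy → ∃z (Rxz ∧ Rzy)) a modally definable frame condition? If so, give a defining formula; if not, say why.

Yes, by □□q → □q

The condition is density. A defining modal formula is □□q → □q.
Suppose □□q→□q is valid. Take Rxy and set V(q)={w : xR²w}. Then □□q at x, so □q at x, so q at y, i.e. ∃z(Rxz∧Rzy).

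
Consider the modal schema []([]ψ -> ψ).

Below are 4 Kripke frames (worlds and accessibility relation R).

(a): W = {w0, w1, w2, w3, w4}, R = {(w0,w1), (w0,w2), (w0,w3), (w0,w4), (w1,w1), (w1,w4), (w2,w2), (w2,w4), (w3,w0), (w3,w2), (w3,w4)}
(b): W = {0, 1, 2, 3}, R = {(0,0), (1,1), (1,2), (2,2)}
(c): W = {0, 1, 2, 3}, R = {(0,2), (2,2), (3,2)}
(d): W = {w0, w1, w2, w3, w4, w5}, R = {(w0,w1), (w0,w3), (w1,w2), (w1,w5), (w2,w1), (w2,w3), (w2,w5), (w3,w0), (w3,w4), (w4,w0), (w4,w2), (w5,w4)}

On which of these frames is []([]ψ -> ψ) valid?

(b), (c)

The schema corresponds to shift-reflexivity: forall x forall y (Rxy -> Ryy).
(a): fails — Rw0w4 but not Rw4w4.
(b): satisfies the condition.
(c): satisfies the condition.
(d): fails — Rw1w5 but not Rw5w5.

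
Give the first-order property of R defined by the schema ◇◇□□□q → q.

∀x ∀y (xR²y → ∃w (yR³w ∧ x = w))

This is a Sahlqvist (Geach-type) schema ◇^2□^3q → □^0◇^0q.
First-order correspondent: ∀x ∀y (xR²y → ∃w (yR³w ∧ x = w)).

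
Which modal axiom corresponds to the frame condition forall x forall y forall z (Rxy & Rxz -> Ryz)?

◇r → □◇r

A defining formula is ◇r → □◇r (the 5 axiom).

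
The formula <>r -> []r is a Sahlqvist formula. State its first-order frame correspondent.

Partial functionality

Suppose ◇r→□r is valid. Take Rxy, Rxz and set V(r)={y}. Then ◇r at x, so □r at x, so r at z, i.e. z=y.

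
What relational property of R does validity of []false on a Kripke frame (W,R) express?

emptiness of R: forall x forall y ~Rxy

□⊥ is valid iff no world has any successor (otherwise □⊥ fails at any world with one).
The converse is a direct semantic check.
Frame condition: forall x forall y ~Rxy.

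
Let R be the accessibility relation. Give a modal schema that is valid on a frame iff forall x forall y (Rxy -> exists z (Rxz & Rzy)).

This is density; the standard corresponding axiom is C4: □□r → □r.
Suppose □□r→□r is valid. Take Rxy and set V(r)={w : xR²w}. Then □□r at x, so □r at x, so r at y, i.e. ∃z(Rxz∧Rzy).

□□r → □r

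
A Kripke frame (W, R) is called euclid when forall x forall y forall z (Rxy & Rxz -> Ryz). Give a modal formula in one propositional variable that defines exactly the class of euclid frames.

This is the Euclidean property; the standard corresponding axiom is 5: ◇s → □◇s.

◇s → □◇s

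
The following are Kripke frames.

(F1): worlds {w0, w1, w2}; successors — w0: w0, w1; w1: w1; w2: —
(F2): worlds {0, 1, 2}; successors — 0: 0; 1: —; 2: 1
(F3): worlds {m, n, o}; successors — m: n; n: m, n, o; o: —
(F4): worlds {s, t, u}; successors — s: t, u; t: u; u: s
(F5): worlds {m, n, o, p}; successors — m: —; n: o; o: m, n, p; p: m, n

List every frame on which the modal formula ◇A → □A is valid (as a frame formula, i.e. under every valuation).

(F2)

This is the axiom for partial functionality; its first-order frame correspondent is ∀x ∀y ∀z (Rxy ∧ Rxz → y = z).
(F1): fails — w0 sees both w0 and w1.
(F2): holds.
(F3): fails — n sees both m and n.
(F4): fails — s sees both t and u.
(F5): fails — o sees both m and n.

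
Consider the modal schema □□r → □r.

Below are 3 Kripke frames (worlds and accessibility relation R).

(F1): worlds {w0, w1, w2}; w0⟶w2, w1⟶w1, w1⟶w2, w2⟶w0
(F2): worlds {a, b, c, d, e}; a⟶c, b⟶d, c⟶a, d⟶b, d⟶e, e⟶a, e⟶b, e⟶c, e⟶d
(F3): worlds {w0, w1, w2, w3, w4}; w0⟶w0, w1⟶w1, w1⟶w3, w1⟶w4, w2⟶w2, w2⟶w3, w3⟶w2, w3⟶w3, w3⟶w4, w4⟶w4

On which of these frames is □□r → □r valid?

This is the axiom for density; its first-order frame correspondent is ∀x ∀y (Rxy → ∃z (Rxz ∧ Rzy)).
(F1): fails — Rw0w2 but no z with Rw0z and Rzw2.
(F2): fails — Rde but no z with Rdz and Rze.
(F3): ✓.
Valid on: (F3).

(F3)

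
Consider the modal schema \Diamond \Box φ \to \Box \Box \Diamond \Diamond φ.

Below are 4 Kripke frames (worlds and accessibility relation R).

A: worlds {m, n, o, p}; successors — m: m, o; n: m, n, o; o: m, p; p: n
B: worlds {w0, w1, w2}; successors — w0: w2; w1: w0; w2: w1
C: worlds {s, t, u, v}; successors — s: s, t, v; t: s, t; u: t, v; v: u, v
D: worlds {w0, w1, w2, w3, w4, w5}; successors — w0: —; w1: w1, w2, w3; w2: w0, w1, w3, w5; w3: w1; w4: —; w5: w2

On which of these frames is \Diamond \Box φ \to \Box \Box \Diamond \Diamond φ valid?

C

Frame correspondent (Sahlqvist): \forall x \forall y \forall z ((xRy \wedge x R^2 z) \to \exists w (yRw \wedge z R^2 w)) — i.e. a generalized confluence (Geach) condition.
A: fails — oRp, oR²m but no w with pRw and mR²w.
B: fails — w0Rw2, w0R²w1 but no w with w2Rw and w1R²w.
C: satisfies the condition.
D: fails — w1Rw1, w1R²w0 but no w with w1Rw and w0R²w.
Valid on: C.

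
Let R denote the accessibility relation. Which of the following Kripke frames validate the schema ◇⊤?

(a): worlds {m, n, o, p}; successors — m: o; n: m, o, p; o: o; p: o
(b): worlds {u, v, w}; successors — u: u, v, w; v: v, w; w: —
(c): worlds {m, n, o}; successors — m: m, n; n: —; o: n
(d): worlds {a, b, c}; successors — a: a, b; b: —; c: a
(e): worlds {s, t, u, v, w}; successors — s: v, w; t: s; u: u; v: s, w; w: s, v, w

The schema corresponds to seriality: ∀x ∃y Rxy.
(a): ✓.
(b): fails — world w has no successor.
(c): fails — world n has no successor.
(d): fails — world b has no successor.
(e): ✓.
Valid on: (a), (e).

(a), (e)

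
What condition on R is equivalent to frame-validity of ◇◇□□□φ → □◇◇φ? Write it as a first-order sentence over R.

∀x ∀y ∀z ((xR²y ∧ xRz) → ∃w (yR³w ∧ zR²w))

This is a Sahlqvist (Geach-type) schema ◇^2□^3φ → □^1◇^2φ.
Minimal-valuation argument: fix x; take any y with xR^2y and any z with xR^1z. Set V(φ) to the set of worlds R-reachable from y in exactly 3 steps. Then □^3φ holds at y, so the antecedent holds at x; validity forces ◇^2φ at z, giving a w with zR^2w and yR^3w.
First-order correspondent: ∀x ∀y ∀z ((xR²y ∧ xRz) → ∃w (yR³w ∧ zR²w)).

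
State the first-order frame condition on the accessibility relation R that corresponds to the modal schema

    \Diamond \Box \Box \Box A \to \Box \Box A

\forall x \forall y \forall z ((xRy \wedge x R^2 z) \to \exists w (y R^3 w \wedge z = w))

This is a Sahlqvist (Geach-type) schema ◇^1□^3A → □^2◇^0A.
Minimal-valuation argument: fix x; take any y with xR^1y and any z with xR^2z. Set V(A) to the set of worlds R-reachable from y in exactly 3 steps. Then □^3A holds at y, so the antecedent holds at x; validity forces ◇^0A at z, giving a w with zR^0w and yR^3w.
First-order correspondent: \forall x \forall y \forall z ((xRy \wedge x R^2 z) \to \exists w (y R^3 w \wedge z = w)).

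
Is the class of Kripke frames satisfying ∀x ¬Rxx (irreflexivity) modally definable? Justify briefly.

Not definable by any modal formula

Modal frame validity is preserved under surjective bounded morphisms.
The 4-cycle (worlds 0,1,2,3 with 0→1→2→3→0) is irreflexive, and the map sending every world to a single reflexive point • is a surjective bounded morphism (forth: every edge maps to (•,•); back: every world has a successor). So any modal formula valid on the 4-cycle is also valid on the reflexive point, which is not irreflexive.
So the class is not modally definable.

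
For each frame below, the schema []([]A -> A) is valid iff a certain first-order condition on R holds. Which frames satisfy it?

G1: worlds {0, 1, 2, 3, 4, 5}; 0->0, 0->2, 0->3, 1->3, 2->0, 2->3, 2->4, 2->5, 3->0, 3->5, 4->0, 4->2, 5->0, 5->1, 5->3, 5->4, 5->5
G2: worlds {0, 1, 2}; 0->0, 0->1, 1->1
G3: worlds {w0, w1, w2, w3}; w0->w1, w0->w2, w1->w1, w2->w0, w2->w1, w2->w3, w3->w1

G2

The schema corresponds to shift-reflexivity: forall x forall y (Rxy -> Ryy).
G1: fails — R51 but not R11.
G2: ✓.
G3: fails — Rw0w2 but not Rw2w2.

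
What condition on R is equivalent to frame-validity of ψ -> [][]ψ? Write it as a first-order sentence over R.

forall x forall z (x R^2 z -> exists w (x = w & z = w))

This is a Sahlqvist (Geach-type) schema ◇^0□^0ψ → □^2◇^0ψ.
Minimal-valuation argument: fix x; take any y with xR^0y and any z with xR^2z. Set V(ψ) to the set of worlds R-reachable from y in exactly 0 steps. Then □^0ψ holds at y, so the antecedent holds at x; validity forces ◇^0ψ at z, giving a w with zR^0w and yR^0w.
First-order correspondent: forall x forall z (x R^2 z -> exists w (x = w & z = w)).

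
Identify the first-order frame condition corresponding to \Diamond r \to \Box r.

partial functionality: \forall x \forall y \forall z (Rxy \wedge Rxz \to y = z)

This is the CD axiom.
It corresponds to partial functionality: \forall x \forall y \forall z (Rxy \wedge Rxz \to y = z).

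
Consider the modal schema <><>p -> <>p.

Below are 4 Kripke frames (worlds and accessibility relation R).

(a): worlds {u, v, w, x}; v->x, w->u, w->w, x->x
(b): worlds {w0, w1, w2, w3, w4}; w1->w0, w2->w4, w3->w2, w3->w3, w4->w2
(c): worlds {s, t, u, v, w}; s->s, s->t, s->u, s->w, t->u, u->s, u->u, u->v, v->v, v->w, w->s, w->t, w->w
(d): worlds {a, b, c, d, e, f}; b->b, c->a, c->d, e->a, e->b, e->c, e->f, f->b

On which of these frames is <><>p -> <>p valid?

(a)

Frame correspondent (Sahlqvist): forall x forall y forall z (Rxy & Ryz -> Rxz) — i.e. transitivity.
(a): condition met.
(b): fails — Rw2w4 and Rw4w2 but not Rw2w2.
(c): fails — Ruv and Rvw but not Ruw.
(d): fails — Rec and Rcd but not Red.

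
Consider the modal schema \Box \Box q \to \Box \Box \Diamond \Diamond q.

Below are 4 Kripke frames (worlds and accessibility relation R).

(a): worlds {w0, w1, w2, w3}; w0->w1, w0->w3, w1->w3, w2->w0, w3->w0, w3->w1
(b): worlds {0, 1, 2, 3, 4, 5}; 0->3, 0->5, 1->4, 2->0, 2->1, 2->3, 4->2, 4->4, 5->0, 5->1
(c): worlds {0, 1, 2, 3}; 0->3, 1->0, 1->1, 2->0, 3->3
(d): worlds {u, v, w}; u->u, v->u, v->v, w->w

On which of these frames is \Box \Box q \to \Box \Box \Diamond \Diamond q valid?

This is the axiom for a generalized confluence (Geach) condition; its first-order frame correspondent is \forall x \forall z (x R^2 z \to \exists w (x R^2 w \wedge z R^2 w)).
(a): satisfies the condition.
(b): fails — 0R²1 but no w with 0R²w and 1R²w.
(c): satisfies the condition.
(d): satisfies the condition.
Valid on: (a), (c), (d).

(a), (c), (d)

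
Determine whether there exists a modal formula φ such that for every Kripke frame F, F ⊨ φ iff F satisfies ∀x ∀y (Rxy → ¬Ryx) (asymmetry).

Any modally definable frame class is closed under surjective bounded morphisms.
The 4-cycle (worlds a,b,c,d with a→b→c→d→a) is asymmetric. Mapping every world to a single reflexive point • is a surjective bounded morphism, and the reflexive point is not asymmetric (R•• but asymmetry requires ¬R••).
So the class is not modally definable.

No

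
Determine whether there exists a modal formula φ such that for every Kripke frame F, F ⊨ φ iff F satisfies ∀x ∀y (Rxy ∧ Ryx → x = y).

Not definable by any modal formula

Modal frame validity is preserved under surjective bounded morphisms.
The 6-cycle (worlds s,t,u,v,w,x with s→t→u→v→w→x→s) is antisymmetric. Sending even-indexed worlds to • and odd-indexed worlds to ∘ is a surjective bounded morphism onto the two-world frame with •↔∘, which is not antisymmetric.
So the class is not modally definable.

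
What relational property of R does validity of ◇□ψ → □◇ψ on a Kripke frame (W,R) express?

Suppose ◇□ψ→□◇ψ is valid. Take Rxy, Rxz and set V(ψ)={w : Ryw}. Then □ψ at y so ◇□ψ at x, so □◇ψ at x, so ◇ψ at z, giving w with Rzw and Ryw.
The converse is a direct semantic check.
Frame condition: ∀x ∀y ∀z (Rxy ∧ Rxz → ∃w (Ryw ∧ Rzw)).

convergence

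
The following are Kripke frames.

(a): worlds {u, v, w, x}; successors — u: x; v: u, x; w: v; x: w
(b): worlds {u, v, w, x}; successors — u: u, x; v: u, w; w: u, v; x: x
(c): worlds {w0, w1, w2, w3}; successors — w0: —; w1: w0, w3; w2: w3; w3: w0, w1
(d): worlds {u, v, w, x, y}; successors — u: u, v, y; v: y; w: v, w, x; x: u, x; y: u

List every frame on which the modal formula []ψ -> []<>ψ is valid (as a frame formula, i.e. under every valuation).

(b)

Frame correspondent (Sahlqvist): forall x forall z (xRz -> exists w (xRw & zRw)) — i.e. a generalized confluence (Geach) condition.
(a): fails — uRx but no t with uRt and xRt.
(b): condition met.
(c): fails — w1Rw0 but no w with w1Rw and w0Rw.
(d): fails — vRy but no t with vRt and yRt.
Valid on: (b).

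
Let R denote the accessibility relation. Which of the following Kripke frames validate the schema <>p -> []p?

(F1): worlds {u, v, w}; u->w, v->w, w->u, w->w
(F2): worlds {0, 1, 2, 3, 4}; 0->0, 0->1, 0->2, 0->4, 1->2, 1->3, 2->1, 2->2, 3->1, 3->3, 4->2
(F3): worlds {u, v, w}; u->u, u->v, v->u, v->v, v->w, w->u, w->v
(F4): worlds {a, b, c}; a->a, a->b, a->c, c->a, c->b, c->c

none

This is the axiom for partial functionality; its first-order frame correspondent is forall x forall y forall z (Rxy & Rxz -> y = z).
(F1): fails — w sees both u and w.
(F2): fails — 0 sees both 0 and 1.
(F3): fails — u sees both u and v.
(F4): fails — a sees both a and b.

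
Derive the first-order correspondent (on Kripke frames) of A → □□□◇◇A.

∀x ∀z (xR³z → ∃w (x = w ∧ zR²w))

This is a Sahlqvist (Geach-type) schema ◇^0□^0A → □^3◇^2A.
Minimal-valuation argument: fix x; take any y with xR^0y and any z with xR^3z. Set V(A) to the set of worlds R-reachable from y in exactly 0 steps. Then □^0A holds at y, so the antecedent holds at x; validity forces ◇^2A at z, giving a w with zR^2w and yR^0w.
First-order correspondent: ∀x ∀z (xR³z → ∃w (x = w ∧ zR²w)).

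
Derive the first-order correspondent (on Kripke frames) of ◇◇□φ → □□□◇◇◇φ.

This is a Sahlqvist (Geach-type) schema ◇^2□^1φ → □^3◇^3φ.
Minimal-valuation argument: fix x; take any y with xR^2y and any z with xR^3z. Set V(φ) to the set of worlds R-reachable from y in exactly 1 step. Then □^1φ holds at y, so the antecedent holds at x; validity forces ◇^3φ at z, giving a w with zR^3w and yR^1w.
First-order correspondent: ∀x ∀y ∀z ((xR²y ∧ xR³z) → ∃w (yRw ∧ zR³w)).

∀x ∀y ∀z ((xR²y ∧ xR³z) → ∃w (yRw ∧ zR³w))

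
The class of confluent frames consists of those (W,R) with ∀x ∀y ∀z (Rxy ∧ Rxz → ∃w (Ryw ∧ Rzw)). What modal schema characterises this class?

◇□r → □◇r

The condition is convergence. The .2 schema ◇□r → □◇r defines it.
Suppose ◇□r→□◇r is valid. Take Rxy, Rxz and set V(r)={w : Ryw}. Then □r at y so ◇□r at x, so □◇r at x, so ◇r at z, giving w with Rzw and Ryw.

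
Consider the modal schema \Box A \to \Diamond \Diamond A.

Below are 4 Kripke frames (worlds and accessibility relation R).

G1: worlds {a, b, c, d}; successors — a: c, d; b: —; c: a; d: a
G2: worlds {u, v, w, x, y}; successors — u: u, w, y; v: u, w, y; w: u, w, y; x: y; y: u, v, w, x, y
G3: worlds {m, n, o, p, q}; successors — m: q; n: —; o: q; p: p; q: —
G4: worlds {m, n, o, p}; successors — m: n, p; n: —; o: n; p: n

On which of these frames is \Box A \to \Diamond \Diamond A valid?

G2

The schema corresponds to a generalized confluence (Geach) condition: \forall x \exists w (xRw \wedge x R^2 w).
G1: fails — at a but no w with aRw and aR²w.
G2: condition met.
G3: fails — at m but no w with mRw and mR²w.
G4: fails — at n but no w with nRw and nR²w.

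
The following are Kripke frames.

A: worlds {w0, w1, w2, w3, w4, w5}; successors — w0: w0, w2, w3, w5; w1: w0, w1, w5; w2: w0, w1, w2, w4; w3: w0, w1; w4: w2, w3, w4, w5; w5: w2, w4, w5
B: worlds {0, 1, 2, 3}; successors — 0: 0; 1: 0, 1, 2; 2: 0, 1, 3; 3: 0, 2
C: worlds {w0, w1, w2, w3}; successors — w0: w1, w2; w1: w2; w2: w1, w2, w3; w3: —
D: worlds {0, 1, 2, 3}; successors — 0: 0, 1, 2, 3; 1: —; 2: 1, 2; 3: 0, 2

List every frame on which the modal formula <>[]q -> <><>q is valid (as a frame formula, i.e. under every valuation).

This is the axiom for a generalized confluence (Geach) condition; its first-order frame correspondent is forall x forall y (xRy -> exists w (yRw & x R^2 w)).
A: satisfies the condition.
B: satisfies the condition.
C: fails — w2Rw3 but no w with w3Rw and w2R²w.
D: fails — 0R1 but no w with 1Rw and 0R²w.

A, B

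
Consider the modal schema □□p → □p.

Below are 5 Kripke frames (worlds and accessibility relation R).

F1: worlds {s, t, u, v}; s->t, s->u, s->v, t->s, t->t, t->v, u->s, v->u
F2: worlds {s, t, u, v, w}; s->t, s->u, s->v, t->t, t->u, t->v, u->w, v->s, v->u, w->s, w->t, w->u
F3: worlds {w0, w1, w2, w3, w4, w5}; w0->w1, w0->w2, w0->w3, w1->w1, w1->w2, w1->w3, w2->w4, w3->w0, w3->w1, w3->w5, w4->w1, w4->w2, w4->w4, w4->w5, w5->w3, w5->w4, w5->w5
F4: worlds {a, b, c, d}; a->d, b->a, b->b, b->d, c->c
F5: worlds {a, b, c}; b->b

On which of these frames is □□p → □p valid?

Frame correspondent (Sahlqvist): ∀x ∀y (Rxy → ∃z (Rxz ∧ Rzy)) — i.e. density.
F1: fails — Rus but no z with Ruz and Rzs.
F2: fails — Ruw but no z with Ruz and Rzw.
F3: fails — Rw3w0 but no z with Rw3z and Rzw0.
F4: fails — Rad but no z with Raz and Rzd.
F5: holds.

F5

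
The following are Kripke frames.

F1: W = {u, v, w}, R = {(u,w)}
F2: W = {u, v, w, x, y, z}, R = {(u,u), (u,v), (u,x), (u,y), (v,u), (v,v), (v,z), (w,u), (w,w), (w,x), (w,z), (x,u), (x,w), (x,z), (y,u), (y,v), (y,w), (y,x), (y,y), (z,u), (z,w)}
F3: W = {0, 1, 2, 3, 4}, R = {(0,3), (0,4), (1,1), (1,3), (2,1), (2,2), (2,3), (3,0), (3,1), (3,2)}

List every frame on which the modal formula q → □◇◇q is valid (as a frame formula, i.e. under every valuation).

F2

This is the axiom for a generalized confluence (Geach) condition; its first-order frame correspondent is ∀x ∀z (xRz → ∃w (x = w ∧ zR²w)).
F1: fails — uRw but no t with u=t and wR²t.
F2: holds.
F3: fails — 0R3 but no w with 0=w and 3R²w.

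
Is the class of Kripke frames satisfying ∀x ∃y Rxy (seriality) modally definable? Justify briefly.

This is a Sahlqvist condition; the D axiom □r → ◇r defines it.
Suppose □r→◇r is valid. At any x set V(r)=W. Then □r at x, so ◇r at x, so x has a successor.

Yes, by □r → ◇r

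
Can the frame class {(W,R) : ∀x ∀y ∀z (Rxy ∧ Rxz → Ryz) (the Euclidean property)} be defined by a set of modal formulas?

Yes: it is the Euclidean property, defined by the 5 schema ◇q → □◇q.
Suppose ◇q→□◇q is valid. Take Rxy, Rxz and set V(q)={y}. Then ◇q at x, so □◇q at x, so ◇q at z, so some w with Rzw has q; w=y, i.e. Rzy. By symmetry of the argument, Ryz.

Yes, by ◇q → □◇q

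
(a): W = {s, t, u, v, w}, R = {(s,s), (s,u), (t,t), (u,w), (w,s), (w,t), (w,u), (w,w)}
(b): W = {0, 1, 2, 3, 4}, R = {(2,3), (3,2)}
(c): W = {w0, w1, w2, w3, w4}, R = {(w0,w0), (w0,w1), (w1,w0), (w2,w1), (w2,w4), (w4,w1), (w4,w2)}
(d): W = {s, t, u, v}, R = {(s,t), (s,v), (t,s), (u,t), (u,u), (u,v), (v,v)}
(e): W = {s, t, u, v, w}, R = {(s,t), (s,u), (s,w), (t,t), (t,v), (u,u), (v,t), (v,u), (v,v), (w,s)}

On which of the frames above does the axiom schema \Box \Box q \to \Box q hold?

(a)

This is the axiom for density; its first-order frame correspondent is \forall x \forall y (Rxy \to \exists z (Rxz \wedge Rzy)).
(a): condition met.
(b): fails — R23 but no z with R2z and Rz3.
(c): fails — Rw2w4 but no z with Rw2z and Rzw4.
(d): fails — Rts but no z with Rtz and Rzs.
(e): fails — Rsw but no z with Rsz and Rzw.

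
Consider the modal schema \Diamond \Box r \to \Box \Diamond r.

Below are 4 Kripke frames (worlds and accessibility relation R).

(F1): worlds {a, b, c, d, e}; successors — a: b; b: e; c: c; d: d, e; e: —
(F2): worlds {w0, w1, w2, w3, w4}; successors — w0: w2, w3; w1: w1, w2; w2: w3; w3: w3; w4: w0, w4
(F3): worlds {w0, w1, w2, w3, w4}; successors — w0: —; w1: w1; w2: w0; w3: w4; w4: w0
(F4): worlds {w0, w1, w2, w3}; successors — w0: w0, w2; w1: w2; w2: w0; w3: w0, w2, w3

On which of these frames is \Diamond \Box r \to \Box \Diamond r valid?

(F4)

This is the axiom for convergence; its first-order frame correspondent is \forall x \forall y \forall z (Rxy \wedge Rxz \to \exists w (Ryw \wedge Rzw)).
(F1): fails — Rbe and Rbe but e and e have no common successor.
(F2): fails — Rw1w2 and Rw1w1 but w2 and w1 have no common successor.
(F3): fails — Rw2w0 and Rw2w0 but w0 and w0 have no common successor.
(F4): ✓.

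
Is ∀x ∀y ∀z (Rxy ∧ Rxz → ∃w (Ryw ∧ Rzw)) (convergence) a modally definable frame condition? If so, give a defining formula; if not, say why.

The condition is convergence. A defining modal formula is ◇□r → □◇r.
Suppose ◇□r→□◇r is valid. Take Rxy, Rxz and set V(r)={w : Ryw}. Then □r at y so ◇□r at x, so □◇r at x, so ◇r at z, giving w with Rzw and Ryw.

Definable; ◇□r → □◇r defines it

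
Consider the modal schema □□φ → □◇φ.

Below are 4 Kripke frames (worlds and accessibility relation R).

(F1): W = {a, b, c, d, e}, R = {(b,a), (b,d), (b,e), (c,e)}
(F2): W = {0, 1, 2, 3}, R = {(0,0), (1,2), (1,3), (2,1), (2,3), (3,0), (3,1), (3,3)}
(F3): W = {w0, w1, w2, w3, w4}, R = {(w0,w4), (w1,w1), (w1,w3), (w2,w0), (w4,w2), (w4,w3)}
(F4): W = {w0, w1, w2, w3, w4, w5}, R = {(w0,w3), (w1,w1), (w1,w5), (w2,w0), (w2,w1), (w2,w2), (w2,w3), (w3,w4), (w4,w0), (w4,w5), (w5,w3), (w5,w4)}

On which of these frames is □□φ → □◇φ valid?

The schema corresponds to a generalized confluence (Geach) condition: ∀x ∀z (xRz → ∃w (xR²w ∧ zRw)).
(F1): fails — bRa but no w with bR²w and aRw.
(F2): condition met.
(F3): fails — w1Rw3 but no w with w1R²w and w3Rw.
(F4): condition met.
Valid on: (F2), (F4).

(F2), (F4)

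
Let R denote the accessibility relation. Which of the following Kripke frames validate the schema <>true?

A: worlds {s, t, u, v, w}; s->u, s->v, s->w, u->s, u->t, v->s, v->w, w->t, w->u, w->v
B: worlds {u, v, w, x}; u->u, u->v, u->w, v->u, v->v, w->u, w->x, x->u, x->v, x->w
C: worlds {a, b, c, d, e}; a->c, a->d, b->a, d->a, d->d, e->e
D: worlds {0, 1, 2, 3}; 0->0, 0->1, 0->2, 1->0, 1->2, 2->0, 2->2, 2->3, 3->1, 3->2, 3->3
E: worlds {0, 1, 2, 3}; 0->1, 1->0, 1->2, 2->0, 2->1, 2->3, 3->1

B, D, E

This is the axiom for seriality; its first-order frame correspondent is forall x exists y Rxy.
A: fails — world t has no successor.
B: holds.
C: fails — world c has no successor.
D: holds.
E: holds.
Valid on: B, D, E.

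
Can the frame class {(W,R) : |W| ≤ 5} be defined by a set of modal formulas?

Not definable by any modal formula

Modal frame validity is preserved under disjoint unions.
Any modal formula valid on each of 6 disjoint one-world frames is valid on their disjoint union (validity is preserved under disjoint unions). Each one-world frame has |W|=1≤5, but the union has |W|=6.
So no modal formula (or set of formulas) defines exactly the |W|≤5 frames.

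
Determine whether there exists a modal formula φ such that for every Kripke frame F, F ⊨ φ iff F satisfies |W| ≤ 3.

Not definable by any modal formula

Modal frame validity is preserved under disjoint unions.
Any modal formula valid on each of 4 disjoint one-world frames is valid on their disjoint union (validity is preserved under disjoint unions). Each one-world frame has |W|=1≤3, but the union has |W|=4.
So the class is not modally definable.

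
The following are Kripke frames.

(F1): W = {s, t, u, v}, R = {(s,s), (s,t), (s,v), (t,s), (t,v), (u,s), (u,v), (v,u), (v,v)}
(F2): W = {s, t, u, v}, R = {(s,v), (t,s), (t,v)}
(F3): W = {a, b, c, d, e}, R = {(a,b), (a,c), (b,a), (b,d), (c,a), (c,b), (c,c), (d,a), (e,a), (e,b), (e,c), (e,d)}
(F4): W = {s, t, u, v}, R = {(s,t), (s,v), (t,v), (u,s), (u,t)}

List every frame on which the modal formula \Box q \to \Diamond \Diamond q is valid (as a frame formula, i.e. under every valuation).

(F1)

This is the axiom for a generalized confluence (Geach) condition; its first-order frame correspondent is \forall x \exists w (xRw \wedge x R^2 w).
(F1): holds.
(F2): fails — at s but no w with sRw and sR²w.
(F3): fails — at d but no w with dRw and dR²w.
(F4): fails — at t but no w with tRw and tR²w.
Valid on: (F1).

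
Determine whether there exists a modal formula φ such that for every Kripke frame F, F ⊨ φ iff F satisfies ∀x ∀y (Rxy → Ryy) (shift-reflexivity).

Yes, by □(□q → q)

The condition is shift-reflexivity. A defining modal formula is □(□q → q).
Suppose □(□q→q) is valid. Take Rxy and set V(q)={w : Ryw}. Then at y, □q holds; since □(□q→q) at x, □q→q at y, so q at y, i.e. Ryy.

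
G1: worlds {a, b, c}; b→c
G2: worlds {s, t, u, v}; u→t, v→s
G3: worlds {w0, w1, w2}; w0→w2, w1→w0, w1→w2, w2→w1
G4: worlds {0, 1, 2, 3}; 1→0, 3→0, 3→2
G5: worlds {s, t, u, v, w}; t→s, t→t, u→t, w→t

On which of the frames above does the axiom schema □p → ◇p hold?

G3

This is the axiom for seriality; its first-order frame correspondent is ∀x ∃y Rxy.
G1: fails — world a has no successor.
G2: fails — world s has no successor.
G3: condition met.
G4: fails — world 0 has no successor.
G5: fails — world s has no successor.
Valid on: G3.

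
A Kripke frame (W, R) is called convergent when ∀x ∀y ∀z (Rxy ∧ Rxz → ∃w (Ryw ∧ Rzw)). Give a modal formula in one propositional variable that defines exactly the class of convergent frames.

◇□p → □◇p

A defining formula is ◇□p → □◇p (the .2 axiom).
Suppose ◇□p→□◇p is valid. Take Rxy, Rxz and set V(p)={w : Ryw}. Then □p at y so ◇□p at x, so □◇p at x, so ◇p at z, giving w with Rzw and Ryw.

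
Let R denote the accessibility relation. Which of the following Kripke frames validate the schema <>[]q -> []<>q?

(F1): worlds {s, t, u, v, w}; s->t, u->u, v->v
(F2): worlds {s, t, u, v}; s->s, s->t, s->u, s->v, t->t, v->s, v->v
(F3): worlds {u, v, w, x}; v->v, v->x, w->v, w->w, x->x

(F3)

This is the axiom for convergence; its first-order frame correspondent is forall x forall y forall z (Rxy & Rxz -> exists w (Ryw & Rzw)).
(F1): fails — Rst and Rst but t and t have no common successor.
(F2): fails — Rsv and Rsu but v and u have no common successor.
(F3): ✓.
Valid on: (F3).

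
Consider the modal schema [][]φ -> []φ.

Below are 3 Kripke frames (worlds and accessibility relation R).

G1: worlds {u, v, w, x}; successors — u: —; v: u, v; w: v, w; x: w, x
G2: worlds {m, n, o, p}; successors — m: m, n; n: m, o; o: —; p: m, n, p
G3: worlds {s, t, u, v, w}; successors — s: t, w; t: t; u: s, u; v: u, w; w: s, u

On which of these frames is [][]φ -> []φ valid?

Frame correspondent (Sahlqvist): forall x forall y (Rxy -> exists z (Rxz & Rzy)) — i.e. density.
G1: holds.
G2: fails — Rno but no z with Rnz and Rzo.
G3: fails — Rvw but no z with Rvz and Rzw.
Valid on: G1.

G1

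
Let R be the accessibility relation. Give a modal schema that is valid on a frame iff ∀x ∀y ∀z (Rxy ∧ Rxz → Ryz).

◇p → □◇p

A defining formula is ◇p → □◇p (the 5 axiom).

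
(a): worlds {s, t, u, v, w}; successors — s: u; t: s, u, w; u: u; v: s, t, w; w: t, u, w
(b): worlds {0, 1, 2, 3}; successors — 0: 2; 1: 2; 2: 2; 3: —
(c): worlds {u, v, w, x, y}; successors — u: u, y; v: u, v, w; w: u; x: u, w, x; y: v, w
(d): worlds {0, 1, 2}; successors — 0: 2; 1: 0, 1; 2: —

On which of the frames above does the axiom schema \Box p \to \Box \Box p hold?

Frame correspondent (Sahlqvist): \forall x \forall y \forall z (Rxy \wedge Ryz \to Rxz) — i.e. transitivity.
(a): fails — Rwt and Rts but not Rws.
(b): ✓.
(c): fails — Rwu and Ruy but not Rwy.
(d): fails — R10 and R02 but not R12.

(b)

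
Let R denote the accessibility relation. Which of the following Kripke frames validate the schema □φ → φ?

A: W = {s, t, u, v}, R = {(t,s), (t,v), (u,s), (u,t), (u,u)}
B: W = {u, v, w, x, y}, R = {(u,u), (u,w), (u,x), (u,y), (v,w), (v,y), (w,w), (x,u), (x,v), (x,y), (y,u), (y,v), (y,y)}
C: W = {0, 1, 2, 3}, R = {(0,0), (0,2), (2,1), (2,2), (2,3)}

Frame correspondent (Sahlqvist): ∀x Rxx — i.e. reflexivity.
A: fails — world s does not see itself.
B: fails — world v does not see itself.
C: fails — world 1 does not see itself.
Valid on no frame.

none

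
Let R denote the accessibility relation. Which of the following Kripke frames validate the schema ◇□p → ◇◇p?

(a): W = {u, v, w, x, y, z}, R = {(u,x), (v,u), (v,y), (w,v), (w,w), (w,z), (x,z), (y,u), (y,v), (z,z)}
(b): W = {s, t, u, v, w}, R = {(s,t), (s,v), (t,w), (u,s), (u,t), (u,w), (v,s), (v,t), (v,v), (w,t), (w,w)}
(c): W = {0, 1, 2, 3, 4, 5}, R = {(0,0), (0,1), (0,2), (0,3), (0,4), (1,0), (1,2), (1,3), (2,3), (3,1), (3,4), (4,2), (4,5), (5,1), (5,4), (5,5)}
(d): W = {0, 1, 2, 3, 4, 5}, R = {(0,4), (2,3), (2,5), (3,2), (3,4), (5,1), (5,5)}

(a), (b), (c)

Frame correspondent (Sahlqvist): ∀x ∀y (xRy → ∃w (yRw ∧ xR²w)) — i.e. a generalized confluence (Geach) condition.
(a): ✓.
(b): ✓.
(c): ✓.
(d): fails — 0R4 but no w with 4Rw and 0R²w.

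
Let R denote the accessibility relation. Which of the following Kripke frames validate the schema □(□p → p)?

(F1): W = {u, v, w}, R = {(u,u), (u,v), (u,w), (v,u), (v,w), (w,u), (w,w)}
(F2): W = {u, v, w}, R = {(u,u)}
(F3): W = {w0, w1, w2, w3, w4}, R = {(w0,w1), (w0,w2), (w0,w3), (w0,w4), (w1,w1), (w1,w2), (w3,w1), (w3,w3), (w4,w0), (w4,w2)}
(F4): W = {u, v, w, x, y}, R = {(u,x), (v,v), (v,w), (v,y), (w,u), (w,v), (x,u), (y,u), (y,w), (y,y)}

This is the axiom for shift-reflexivity; its first-order frame correspondent is ∀x ∀y (Rxy → Ryy).
(F1): fails — Ruv but not Rvv.
(F2): ✓.
(F3): fails — Rw1w2 but not Rw2w2.
(F4): fails — Rwu but not Ruu.

(F2)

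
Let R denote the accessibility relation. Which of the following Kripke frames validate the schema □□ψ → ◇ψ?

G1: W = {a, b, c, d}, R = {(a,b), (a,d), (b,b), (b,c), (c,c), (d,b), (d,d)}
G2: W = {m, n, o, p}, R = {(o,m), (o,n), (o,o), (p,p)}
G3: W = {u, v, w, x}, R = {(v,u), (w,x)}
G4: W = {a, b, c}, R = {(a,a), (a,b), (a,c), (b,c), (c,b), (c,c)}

This is the axiom for a generalized confluence (Geach) condition; its first-order frame correspondent is ∀x ∃w (xR²w ∧ xRw).
G1: satisfies the condition.
G2: fails — at m but no w with mR²w and mRw.
G3: fails — at u but no t with uR²t and uRt.
G4: satisfies the condition.

G1, G4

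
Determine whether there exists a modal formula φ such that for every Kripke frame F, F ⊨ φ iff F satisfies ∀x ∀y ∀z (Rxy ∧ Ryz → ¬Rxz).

Not definable by any modal formula

Any modally definable frame class is closed under surjective bounded morphisms.
The 5-cycle (worlds a,b,c,d,e with a→b→c→d→e→a) is intransitive. Mapping every world to a single reflexive point • is a surjective bounded morphism; the reflexive point is not intransitive (R••∧R•• but R••).
So no modal formula (or set of formulas) defines exactly the intransitive frames.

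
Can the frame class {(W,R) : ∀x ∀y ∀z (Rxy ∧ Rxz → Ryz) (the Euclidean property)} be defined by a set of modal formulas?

Yes: it is the Euclidean property, defined by the 5 schema ◇q → □◇q.
Suppose ◇q→□◇q is valid. Take Rxy, Rxz and set V(q)={y}. Then ◇q at x, so □◇q at x, so ◇q at z, so some w with Rzw has q; w=y, i.e. Rzy. By symmetry of the argument, Ryz.

Definable; ◇q → □◇q defines it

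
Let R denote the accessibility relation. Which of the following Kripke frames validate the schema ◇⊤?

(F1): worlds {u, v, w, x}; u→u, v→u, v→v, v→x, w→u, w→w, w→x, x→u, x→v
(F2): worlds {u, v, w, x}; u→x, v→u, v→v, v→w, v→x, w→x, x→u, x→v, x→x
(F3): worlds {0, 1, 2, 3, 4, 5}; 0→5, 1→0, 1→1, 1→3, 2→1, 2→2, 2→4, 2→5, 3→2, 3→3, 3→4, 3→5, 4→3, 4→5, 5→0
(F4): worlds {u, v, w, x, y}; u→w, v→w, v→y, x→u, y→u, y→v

(F1), (F2), (F3)

Frame correspondent (Sahlqvist): ∀x ∃y Rxy — i.e. seriality.
(F1): ✓.
(F2): ✓.
(F3): ✓.
(F4): fails — world w has no successor.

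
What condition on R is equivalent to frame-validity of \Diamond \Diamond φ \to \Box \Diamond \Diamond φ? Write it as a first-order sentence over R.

This is a Sahlqvist (Geach-type) schema ◇^2□^0φ → □^1◇^2φ.
First-order correspondent: \forall x \forall y \forall z ((x R^2 y \wedge xRz) \to \exists w (y = w \wedge z R^2 w)).

\forall x \forall y \forall z ((x R^2 y \wedge xRz) \to \exists w (y = w \wedge z R^2 w))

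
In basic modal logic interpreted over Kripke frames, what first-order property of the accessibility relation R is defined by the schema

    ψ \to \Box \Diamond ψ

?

Symmetry

Suppose ψ→□◇ψ is valid. Take Rxy and set V(ψ)={x}. Then ψ at x, so □◇ψ at x, so ◇ψ at y, so some z with Ryz has ψ; z=x, i.e. Ryx.
Conversely, any frame satisfying \forall x \forall y (Rxy \to Ryx) validates the schema.
Frame condition: \forall x \forall y (Rxy \to Ryx).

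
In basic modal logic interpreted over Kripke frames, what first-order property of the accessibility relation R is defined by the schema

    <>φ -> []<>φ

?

the Euclidean property

Suppose ◇φ→□◇φ is valid. Take Rxy, Rxz and set V(φ)={y}. Then ◇φ at x, so □◇φ at x, so ◇φ at z, so some w with Rzw has φ; w=y, i.e. Rzy. By symmetry of the argument, Ryz.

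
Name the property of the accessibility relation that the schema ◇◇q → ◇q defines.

Transitivity

Equivalently (dual form): □q → □□q.
Suppose □q→□□q is valid. Take Rxy, Ryz and set V(q)={w : Rxw}. Then □q at x, so □□q at x, so □q at y, so q at z, i.e. Rxz.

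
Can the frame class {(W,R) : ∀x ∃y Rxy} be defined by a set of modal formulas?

Yes: it is seriality, defined by the D schema □q → ◇q.
Suppose □q→◇q is valid. At any x set V(q)=W. Then □q at x, so ◇q at x, so x has a successor.

Yes, by □q → ◇q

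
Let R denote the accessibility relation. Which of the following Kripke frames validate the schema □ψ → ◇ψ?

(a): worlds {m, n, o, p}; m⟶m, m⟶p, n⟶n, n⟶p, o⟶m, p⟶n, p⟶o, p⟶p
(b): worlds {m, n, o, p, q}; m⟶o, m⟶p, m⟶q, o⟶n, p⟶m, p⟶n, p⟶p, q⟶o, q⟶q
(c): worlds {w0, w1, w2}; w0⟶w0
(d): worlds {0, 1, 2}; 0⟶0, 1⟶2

(a)

The schema corresponds to seriality: ∀x ∃y Rxy.
(a): ✓.
(b): fails — world n has no successor.
(c): fails — world w1 has no successor.
(d): fails — world 2 has no successor.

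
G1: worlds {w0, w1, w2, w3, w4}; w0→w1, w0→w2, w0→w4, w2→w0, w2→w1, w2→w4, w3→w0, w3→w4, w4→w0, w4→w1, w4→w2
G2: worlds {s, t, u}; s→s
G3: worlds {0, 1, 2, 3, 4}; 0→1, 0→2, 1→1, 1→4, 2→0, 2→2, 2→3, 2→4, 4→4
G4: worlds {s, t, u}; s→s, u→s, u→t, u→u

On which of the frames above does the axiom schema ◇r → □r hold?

G2

This is the axiom for partial functionality; its first-order frame correspondent is ∀x ∀y ∀z (Rxy ∧ Rxz → y = z).
G1: fails — w0 sees both w1 and w2.
G2: ✓.
G3: fails — 0 sees both 1 and 2.
G4: fails — u sees both s and t.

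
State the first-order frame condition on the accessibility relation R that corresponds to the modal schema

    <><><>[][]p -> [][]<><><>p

forall x forall y forall z ((x R^3 y & x R^2 z) -> exists w (y R^2 w & z R^3 w))

This is a Sahlqvist (Geach-type) schema ◇^3□^2p → □^2◇^3p.
Minimal-valuation argument: fix x; take any y with xR^3y and any z with xR^2z. Set V(p) to the set of worlds R-reachable from y in exactly 2 steps. Then □^2p holds at y, so the antecedent holds at x; validity forces ◇^3p at z, giving a w with zR^3w and yR^2w.
First-order correspondent: forall x forall y forall z ((x R^3 y & x R^2 z) -> exists w (y R^2 w & z R^3 w)).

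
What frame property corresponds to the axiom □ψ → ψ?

Suppose □ψ→ψ is valid. At any x set V(ψ)={w : Rxw}. Then □ψ holds at x, so ψ holds at x, i.e. Rxx.
Conversely, on a frame with reflexivity the schema holds at every world under every valuation.
So the correspondent is reflexivity.

Reflexivity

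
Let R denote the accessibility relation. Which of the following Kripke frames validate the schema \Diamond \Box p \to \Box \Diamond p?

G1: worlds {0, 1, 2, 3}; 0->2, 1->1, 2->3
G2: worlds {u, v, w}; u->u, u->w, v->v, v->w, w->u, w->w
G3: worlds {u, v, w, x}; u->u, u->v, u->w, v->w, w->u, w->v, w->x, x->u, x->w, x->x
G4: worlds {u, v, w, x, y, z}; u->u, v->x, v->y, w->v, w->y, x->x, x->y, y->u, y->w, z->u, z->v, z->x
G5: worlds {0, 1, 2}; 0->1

Frame correspondent (Sahlqvist): \forall x \forall y \forall z (Rxy \wedge Rxz \to \exists w (Ryw \wedge Rzw)) — i.e. convergence.
G1: fails — R23 and R23 but 3 and 3 have no common successor.
G2: holds.
G3: fails — Ruv and Ruw but v and w have no common successor.
G4: fails — Rvx and Rvy but x and y have no common successor.
G5: fails — R01 and R01 but 1 and 1 have no common successor.

G2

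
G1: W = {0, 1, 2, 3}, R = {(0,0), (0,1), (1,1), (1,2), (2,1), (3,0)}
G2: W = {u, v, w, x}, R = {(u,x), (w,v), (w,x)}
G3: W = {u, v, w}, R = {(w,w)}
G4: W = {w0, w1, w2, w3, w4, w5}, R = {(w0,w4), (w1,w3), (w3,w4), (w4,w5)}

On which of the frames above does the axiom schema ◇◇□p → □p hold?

This is the axiom for a generalized confluence (Geach) condition; its first-order frame correspondent is ∀x ∀y ∀z ((xR²y ∧ xRz) → ∃w (yRw ∧ z = w)).
G1: fails — 0R²1, 0R0 but no w with 1Rw and 0=w.
G2: holds.
G3: holds.
G4: fails — w0R²w5, w0Rw4 but no w with w5Rw and w4=w.
Valid on: G2, G3.

G2, G3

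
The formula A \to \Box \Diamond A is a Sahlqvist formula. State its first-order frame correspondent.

Suppose A→□◇A is valid. Take Rxy and set V(A)={x}. Then A at x, so □◇A at x, so ◇A at y, so some z with Ryz has A; z=x, i.e. Ryx.
The converse is a direct semantic check.
Frame condition: \forall x \forall y (Rxy \to Ryx).

symmetry: \forall x \forall y (Rxy \to Ryx)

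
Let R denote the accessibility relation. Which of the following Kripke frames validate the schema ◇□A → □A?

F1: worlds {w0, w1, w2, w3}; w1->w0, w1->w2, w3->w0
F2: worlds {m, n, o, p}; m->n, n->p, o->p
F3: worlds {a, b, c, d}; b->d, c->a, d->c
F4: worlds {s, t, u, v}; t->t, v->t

Frame correspondent (Sahlqvist): ∀x ∀y ∀z (Rxy ∧ Rxz → Ryz) — i.e. the Euclidean property.
F1: fails — Rw1w2 and Rw1w2 but not Rw2w2.
F2: fails — Rmn and Rmn but not Rnn.
F3: fails — Rbd and Rbd but not Rdd.
F4: satisfies the condition.
Valid on: F4.

F4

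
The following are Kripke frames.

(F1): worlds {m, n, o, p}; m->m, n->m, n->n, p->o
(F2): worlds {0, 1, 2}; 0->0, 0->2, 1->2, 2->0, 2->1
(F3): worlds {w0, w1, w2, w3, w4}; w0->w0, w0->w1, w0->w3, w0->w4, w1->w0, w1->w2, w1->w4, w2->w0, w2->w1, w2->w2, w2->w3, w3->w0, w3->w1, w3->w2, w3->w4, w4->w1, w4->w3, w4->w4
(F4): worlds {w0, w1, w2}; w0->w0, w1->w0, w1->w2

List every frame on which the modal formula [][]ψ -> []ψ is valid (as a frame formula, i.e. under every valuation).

Frame correspondent (Sahlqvist): forall x forall y (Rxy -> exists z (Rxz & Rzy)) — i.e. density.
(F1): fails — Rpo but no z with Rpz and Rzo.
(F2): fails — R12 but no z with R1z and Rz2.
(F3): condition met.
(F4): fails — Rw1w2 but no z with Rw1z and Rzw2.

(F3)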